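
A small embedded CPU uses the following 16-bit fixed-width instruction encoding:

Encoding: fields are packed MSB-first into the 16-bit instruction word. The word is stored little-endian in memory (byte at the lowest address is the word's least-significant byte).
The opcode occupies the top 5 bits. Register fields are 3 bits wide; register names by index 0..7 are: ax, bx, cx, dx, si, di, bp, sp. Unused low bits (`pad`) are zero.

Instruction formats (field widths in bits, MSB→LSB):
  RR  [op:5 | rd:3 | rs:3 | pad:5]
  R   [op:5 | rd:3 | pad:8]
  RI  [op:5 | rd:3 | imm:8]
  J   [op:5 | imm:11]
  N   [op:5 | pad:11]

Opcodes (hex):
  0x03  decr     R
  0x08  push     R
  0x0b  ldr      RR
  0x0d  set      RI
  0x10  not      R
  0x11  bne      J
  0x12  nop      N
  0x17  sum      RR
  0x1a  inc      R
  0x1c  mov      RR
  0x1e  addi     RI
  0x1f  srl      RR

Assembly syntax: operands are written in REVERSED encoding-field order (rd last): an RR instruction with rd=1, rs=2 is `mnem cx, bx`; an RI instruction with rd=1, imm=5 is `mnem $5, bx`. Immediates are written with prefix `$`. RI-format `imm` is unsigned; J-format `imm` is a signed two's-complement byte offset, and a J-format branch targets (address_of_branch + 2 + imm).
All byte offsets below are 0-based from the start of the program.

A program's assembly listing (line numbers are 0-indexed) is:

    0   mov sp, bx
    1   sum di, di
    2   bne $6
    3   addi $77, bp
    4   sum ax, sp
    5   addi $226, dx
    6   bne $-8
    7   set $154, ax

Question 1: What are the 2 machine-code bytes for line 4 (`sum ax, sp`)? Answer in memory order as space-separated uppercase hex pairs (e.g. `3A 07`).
L4: sum op=0x17:5|rd=7:3|rs=0:3|pad=0:5 ⇒ 0xbf00 ⇒ little 00 bf

00 BF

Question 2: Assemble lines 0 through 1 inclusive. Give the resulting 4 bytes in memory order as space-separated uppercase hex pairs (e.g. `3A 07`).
E0 E1 A0 BD

L0: mov op=0x1c:5|rd=1:3|rs=7:3|pad=0:5 ⇒ 0xe1e0 ⇒ little e0 e1
L1: sum op=0x17:5|rd=5:3|rs=5:3|pad=0:5 ⇒ 0xbda0 ⇒ little a0 bd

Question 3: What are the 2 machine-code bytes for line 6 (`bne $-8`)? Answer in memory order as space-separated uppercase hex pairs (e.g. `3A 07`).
6. bne fields op=0x11:5|imm=-8:11 → word 8ff8h → f8 8f

F8 8F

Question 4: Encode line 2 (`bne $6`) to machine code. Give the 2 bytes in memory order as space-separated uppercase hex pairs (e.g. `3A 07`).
06 88

line 2 (bne): pack op=0x11:5|imm=6:11 = 0x8806; little→ 06 88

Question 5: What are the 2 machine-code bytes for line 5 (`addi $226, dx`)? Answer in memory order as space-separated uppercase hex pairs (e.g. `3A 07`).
E2 F3

5. addi fields op=0x1e:5|rd=3:3|imm=226:8 → word f3e2h → e2 f3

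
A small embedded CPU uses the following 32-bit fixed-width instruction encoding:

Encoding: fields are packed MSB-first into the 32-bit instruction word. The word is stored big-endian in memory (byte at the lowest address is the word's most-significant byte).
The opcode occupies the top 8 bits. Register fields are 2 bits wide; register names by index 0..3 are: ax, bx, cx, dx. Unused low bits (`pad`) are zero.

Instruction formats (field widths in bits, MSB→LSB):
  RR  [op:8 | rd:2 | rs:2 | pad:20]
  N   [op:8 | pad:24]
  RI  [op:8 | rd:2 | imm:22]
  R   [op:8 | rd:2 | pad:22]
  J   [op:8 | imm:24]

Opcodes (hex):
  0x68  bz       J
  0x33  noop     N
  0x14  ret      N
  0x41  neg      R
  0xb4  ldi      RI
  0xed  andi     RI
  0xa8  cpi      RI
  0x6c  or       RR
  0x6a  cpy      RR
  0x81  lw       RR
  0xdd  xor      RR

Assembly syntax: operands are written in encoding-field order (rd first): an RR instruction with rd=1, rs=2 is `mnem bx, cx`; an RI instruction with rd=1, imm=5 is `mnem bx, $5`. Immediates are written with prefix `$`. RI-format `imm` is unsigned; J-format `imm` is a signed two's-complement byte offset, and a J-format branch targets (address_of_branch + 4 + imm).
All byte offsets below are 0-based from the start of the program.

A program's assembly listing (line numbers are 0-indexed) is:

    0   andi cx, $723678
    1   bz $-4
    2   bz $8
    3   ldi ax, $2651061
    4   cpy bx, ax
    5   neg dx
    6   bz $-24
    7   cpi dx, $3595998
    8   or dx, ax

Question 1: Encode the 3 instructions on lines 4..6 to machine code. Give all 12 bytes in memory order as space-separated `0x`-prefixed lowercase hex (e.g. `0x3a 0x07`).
L4: cpy op=0x6a:8|rd=1:2|rs=0:2|pad=0:20 ⇒ 0x6a400000 ⇒ big 6a 40 00 00
L5: neg op=0x41:8|rd=3:2|pad=0:22 ⇒ 0x41c00000 ⇒ big 41 c0 00 00
L6: bz op=0x68:8|imm=-24:24 ⇒ 0x68ffffe8 ⇒ big 68 ff ff e8

0x6a 0x40 0x00 0x00 0x41 0xc0 0x00 0x00 0x68 0xff 0xff 0xe8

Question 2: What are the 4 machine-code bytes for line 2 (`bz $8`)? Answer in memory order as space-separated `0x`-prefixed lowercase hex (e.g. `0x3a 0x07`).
0x68 0x00 0x00 0x08

2. bz fields op=0x68:8|imm=8:24 → word 68000008h → 68 00 00 08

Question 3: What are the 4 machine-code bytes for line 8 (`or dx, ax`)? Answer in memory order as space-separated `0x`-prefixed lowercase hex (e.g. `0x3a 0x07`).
8. or fields op=0x6c:8|rd=3:2|rs=0:2|pad=0:20 → word 6cc00000h → 6c c0 00 00

0x6c 0xc0 0x00 0x00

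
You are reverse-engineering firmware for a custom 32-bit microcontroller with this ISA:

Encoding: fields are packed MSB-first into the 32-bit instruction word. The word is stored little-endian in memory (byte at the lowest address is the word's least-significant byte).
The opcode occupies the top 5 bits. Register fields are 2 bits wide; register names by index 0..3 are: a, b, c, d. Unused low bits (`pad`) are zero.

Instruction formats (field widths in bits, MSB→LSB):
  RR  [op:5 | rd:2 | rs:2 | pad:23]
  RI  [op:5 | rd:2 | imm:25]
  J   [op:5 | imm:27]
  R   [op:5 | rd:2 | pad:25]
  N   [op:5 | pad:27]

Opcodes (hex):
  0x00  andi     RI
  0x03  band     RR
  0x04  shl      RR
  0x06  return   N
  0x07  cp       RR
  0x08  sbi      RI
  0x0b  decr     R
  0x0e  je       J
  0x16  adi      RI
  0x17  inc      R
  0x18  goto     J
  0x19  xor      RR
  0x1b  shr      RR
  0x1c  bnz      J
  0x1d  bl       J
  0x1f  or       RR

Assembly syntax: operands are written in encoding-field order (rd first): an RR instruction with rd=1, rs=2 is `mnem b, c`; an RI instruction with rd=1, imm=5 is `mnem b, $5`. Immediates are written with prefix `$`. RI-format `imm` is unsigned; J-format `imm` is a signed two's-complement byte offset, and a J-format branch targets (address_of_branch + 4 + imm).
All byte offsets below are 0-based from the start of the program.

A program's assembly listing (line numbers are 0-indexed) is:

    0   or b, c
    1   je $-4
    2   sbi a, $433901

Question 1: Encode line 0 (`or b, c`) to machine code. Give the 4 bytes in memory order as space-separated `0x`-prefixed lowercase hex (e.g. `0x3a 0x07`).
0x00 0x00 0x00 0xfb

0. or fields op=0x1f:5|rd=1:2|rs=2:2|pad=0:23 → word fb000000h → 00 00 00 fb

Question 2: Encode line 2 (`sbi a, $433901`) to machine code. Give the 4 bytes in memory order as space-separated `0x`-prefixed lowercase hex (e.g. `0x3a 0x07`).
0xed 0x9e 0x06 0x40

line 2 (sbi): pack op=0x8:5|rd=0:2|imm=433901:25 = 0x40069eed; little→ ed 9e 06 40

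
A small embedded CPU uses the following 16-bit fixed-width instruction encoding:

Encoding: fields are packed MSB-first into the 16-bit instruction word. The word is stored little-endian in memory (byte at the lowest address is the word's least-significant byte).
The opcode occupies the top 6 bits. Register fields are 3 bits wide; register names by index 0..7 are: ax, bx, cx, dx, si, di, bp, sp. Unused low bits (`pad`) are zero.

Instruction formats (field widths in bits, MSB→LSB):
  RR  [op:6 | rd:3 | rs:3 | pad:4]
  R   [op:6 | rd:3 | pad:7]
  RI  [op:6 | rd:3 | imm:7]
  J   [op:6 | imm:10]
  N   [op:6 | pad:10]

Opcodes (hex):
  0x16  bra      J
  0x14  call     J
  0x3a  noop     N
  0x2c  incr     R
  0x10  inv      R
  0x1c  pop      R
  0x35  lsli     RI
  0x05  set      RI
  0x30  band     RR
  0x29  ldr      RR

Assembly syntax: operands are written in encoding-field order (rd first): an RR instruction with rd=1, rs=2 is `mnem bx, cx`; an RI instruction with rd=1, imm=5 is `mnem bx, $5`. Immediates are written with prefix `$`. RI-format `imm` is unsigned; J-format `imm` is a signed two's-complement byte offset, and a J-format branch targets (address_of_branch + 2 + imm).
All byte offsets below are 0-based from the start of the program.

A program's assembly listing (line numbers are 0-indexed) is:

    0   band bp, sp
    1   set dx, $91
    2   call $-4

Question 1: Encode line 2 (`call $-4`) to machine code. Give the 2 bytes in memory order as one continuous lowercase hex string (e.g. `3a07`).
fc53

2. call fields op=0x14:6|imm=-4:10 → word 53fch → fc 53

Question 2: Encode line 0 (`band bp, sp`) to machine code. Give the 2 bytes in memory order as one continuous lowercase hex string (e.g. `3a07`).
line 0 (band): pack op=0x30:6|rd=6:3|rs=7:3|pad=0:4 = 0xc370; little→ 70 c3

70c3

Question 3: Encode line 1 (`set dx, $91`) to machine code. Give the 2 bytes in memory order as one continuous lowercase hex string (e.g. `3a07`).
1. set fields op=0x5:6|rd=3:3|imm=91:7 → word 15dbh → db 15

db15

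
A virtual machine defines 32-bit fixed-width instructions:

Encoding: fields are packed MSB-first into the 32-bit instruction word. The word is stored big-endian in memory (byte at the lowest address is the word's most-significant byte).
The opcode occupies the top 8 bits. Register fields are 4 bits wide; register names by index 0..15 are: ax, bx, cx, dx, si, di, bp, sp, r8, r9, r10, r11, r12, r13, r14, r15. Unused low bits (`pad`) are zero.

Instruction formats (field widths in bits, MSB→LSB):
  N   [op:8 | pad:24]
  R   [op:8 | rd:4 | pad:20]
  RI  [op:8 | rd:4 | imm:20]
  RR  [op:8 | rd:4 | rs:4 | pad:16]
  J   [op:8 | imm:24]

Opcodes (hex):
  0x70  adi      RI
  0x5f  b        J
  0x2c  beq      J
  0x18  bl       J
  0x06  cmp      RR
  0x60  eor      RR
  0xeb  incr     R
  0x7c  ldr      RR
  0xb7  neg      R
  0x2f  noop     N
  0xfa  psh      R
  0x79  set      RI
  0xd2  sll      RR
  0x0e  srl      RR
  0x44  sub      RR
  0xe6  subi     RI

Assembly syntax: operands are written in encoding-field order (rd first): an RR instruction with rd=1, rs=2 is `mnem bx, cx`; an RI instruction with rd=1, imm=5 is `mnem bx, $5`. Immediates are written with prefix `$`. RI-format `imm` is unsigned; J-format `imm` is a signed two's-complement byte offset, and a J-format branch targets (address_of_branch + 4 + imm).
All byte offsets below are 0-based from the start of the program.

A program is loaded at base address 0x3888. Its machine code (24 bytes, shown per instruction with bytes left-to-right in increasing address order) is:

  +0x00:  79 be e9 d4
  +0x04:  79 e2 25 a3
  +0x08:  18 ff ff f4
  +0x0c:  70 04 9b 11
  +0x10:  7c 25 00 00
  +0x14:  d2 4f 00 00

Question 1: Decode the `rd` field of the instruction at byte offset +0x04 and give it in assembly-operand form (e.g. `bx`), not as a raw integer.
@+04  big-endian(79 e2 25 a3) = 0x79e225a3
  op=0x79e225a3>>24=0x79 ⇒ set (RI)
  rd@[23:20]=0xe ⇒ r14
  imm@[19:0]=0x225a3 ⇒ $140707

r14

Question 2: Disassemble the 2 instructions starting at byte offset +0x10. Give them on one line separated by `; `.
[10] 7c 25 00 00 → 0x7c250000
  top 8b → 0x7c → ldr [RR]
  [23:20] rd=2 = cx
  [19:16] rs=5 = di
[14] d2 4f 00 00 → 0xd24f0000
  top 8b → 0xd2 → sll [RR]
  [23:20] rd=4 = si
  [19:16] rs=15 = r15

ldr cx, di; sll si, r15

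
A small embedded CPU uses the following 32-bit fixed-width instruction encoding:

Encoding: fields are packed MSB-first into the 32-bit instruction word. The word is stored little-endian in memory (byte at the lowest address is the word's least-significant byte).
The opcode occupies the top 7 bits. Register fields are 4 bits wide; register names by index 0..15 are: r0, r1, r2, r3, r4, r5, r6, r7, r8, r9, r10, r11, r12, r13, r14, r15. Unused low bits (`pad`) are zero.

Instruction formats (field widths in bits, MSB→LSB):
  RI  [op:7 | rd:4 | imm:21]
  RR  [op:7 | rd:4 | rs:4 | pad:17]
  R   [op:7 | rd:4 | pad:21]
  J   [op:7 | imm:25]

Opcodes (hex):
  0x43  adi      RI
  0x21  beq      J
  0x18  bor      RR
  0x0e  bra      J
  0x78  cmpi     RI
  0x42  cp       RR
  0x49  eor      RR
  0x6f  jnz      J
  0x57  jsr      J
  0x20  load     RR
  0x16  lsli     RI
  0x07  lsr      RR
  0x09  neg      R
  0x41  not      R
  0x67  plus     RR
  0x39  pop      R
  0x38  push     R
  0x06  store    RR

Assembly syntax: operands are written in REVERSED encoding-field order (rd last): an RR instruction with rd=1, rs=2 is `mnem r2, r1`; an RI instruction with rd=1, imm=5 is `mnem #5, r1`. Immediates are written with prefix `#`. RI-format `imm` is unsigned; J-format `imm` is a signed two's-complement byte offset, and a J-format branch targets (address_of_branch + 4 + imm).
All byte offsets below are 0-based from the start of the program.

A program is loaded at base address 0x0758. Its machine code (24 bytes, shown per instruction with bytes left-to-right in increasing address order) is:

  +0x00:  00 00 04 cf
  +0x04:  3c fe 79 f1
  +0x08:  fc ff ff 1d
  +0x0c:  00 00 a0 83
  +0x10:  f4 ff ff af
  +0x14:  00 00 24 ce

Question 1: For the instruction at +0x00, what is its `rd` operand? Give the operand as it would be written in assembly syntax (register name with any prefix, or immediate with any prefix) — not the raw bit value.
@+00  little-endian(00 00 04 cf) = 0xcf040000
  top 7b → 0x67 → plus [RR]
  rd@[24:21]=0x8 ⇒ r8
  rs@[20:17]=0x2 ⇒ r2

r8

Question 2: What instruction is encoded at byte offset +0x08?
bra #-4

off 0x08: read fc ff ff 1d as little → 0x1dfffffc
  top 7b → 0xe → bra [J]
  imm: (w>>0)&0x1ffffff=0x1fffffc (s25→-4) → #-4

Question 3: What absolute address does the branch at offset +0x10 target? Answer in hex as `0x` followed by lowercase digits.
0x0760

+0x10: f4 ff ff af ⇒ word 0xaffffff4 (little)
  top 7b → 0x57 → jsr [J]
  imm: (w>>0)&0x1ffffff=0x1fffff4 (s25→-12) → #-12
  target = base 0x0758 + off 0x10 + 4 + imm -12 = 0x0760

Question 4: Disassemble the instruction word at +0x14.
plus r2, r1

[14] 00 00 24 ce → 0xce240000
  opcode bits[31:25]=0x67: plus/RR
  rd: (w>>21)&0xf=0x1 → r1
  rs: (w>>17)&0xf=0x2 → r2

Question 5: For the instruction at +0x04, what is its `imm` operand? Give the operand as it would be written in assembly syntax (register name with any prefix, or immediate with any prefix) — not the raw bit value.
#1703484

+0x04: 3c fe 79 f1 ⇒ word 0xf179fe3c (little)
  opcode bits[31:25]=0x78: cmpi/RI
  rd: (w>>21)&0xf=0xb → r11
  imm: (w>>0)&0x1fffff=0x19fe3c → #1703484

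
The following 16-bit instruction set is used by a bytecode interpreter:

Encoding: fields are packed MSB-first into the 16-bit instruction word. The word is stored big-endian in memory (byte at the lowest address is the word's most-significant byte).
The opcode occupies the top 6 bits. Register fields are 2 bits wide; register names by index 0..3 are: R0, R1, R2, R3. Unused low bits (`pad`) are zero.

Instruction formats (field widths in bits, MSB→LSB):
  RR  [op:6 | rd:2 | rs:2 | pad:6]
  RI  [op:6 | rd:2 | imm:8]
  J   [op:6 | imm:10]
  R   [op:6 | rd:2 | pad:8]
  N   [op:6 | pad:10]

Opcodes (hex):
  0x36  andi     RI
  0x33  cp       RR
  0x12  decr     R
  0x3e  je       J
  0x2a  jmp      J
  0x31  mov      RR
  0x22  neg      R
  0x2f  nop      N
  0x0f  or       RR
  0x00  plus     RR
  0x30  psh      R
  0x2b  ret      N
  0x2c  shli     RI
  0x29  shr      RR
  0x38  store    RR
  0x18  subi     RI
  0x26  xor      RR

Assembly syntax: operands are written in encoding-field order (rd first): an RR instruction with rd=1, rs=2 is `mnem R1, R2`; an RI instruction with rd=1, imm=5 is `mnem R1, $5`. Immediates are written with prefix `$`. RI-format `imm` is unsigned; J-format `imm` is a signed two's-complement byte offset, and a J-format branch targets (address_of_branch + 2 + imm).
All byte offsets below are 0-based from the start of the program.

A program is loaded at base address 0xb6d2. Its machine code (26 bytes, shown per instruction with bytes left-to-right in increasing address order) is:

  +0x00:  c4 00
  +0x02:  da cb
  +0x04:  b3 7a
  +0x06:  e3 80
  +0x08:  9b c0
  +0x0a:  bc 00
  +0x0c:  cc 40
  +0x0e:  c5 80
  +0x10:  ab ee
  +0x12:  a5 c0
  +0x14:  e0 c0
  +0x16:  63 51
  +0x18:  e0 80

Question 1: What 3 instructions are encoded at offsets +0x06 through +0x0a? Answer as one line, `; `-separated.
store R3, R2; xor R3, R3; nop

[06] e3 80 → 0xe380
  op=0xe380>>10=0x38 ⇒ store (RR)
  rd@[9:8]=0x3 ⇒ R3
  rs@[7:6]=0x2 ⇒ R2
[08] 9b c0 → 0x9bc0
  op=0x9bc0>>10=0x26 ⇒ xor (RR)
  rd@[9:8]=0x3 ⇒ R3
  rs@[7:6]=0x3 ⇒ R3
[0a] bc 00 → 0xbc00
  op=0xbc00>>10=0x2f ⇒ nop (N)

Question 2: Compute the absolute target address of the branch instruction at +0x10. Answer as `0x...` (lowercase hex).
@+10  big-endian(ab ee) = 0xabee
  top 6b → 0x2a → jmp [J]
  [9:0] imm=1006 (s10→-18) = $-18
  target = base 0xb6d2 + off 0x10 + 2 + imm -18 = 0xb6d2

0xb6d2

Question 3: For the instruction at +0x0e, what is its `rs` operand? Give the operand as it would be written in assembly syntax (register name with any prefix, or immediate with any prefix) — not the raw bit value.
[0e] c5 80 → 0xc580
  opcode bits[15:10]=0x31: mov/RR
  [9:8] rd=1 = R1
  [7:6] rs=2 = R2

R2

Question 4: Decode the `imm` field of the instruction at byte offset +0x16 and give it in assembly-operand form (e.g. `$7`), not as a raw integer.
$81

off 0x16: read 63 51 as big → 0x6351
  op=0x6351>>10=0x18 ⇒ subi (RI)
  rd@[9:8]=0x3 ⇒ R3
  imm@[7:0]=0x51 ⇒ $81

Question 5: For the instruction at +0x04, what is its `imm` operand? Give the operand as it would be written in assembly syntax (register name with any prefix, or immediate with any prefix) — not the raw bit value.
$122

[04] b3 7a → 0xb37a
  top 6b → 0x2c → shli [RI]
  [9:8] rd=3 = R3
  [7:0] imm=122 = $122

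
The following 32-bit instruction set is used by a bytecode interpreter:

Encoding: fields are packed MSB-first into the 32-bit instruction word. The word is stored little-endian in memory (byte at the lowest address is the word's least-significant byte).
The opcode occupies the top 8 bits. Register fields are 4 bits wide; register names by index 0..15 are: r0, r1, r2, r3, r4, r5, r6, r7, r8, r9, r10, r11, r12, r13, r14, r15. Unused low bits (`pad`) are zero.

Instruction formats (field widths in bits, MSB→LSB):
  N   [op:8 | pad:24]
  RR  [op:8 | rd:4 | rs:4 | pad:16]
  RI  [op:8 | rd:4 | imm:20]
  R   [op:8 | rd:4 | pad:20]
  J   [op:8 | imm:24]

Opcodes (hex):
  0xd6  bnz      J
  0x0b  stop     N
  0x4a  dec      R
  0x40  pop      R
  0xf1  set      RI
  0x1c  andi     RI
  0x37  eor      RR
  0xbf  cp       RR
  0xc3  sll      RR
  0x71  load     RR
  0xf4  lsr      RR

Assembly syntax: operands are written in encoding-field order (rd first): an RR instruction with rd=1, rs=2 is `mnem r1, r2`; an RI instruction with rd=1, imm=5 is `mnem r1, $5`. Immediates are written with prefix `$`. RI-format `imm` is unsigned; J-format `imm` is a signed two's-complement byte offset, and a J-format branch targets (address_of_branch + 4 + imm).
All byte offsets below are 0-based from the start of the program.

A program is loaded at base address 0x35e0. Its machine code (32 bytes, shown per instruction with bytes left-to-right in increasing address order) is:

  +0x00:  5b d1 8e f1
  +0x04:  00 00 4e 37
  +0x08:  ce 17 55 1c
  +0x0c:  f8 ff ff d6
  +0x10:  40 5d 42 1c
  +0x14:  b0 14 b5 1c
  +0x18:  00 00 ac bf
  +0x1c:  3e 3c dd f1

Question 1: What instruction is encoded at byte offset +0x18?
cp r10, r12

off 0x18: read 00 00 ac bf as little → 0xbfac0000
  op=0xbfac0000>>24=0xbf ⇒ cp (RR)
  [23:20] rd=10 = r10
  [19:16] rs=12 = r12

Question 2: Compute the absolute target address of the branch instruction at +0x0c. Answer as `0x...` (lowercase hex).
[0c] f8 ff ff d6 → 0xd6fffff8
  top 8b → 0xd6 → bnz [J]
  imm: (w>>0)&0xffffff=0xfffff8 (s24→-8) → $-8
  target = base 0x35e0 + off 0x0c + 4 + imm -8 = 0x35e8

0x35e8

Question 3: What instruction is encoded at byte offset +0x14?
off 0x14: read b0 14 b5 1c as little → 0x1cb514b0
  opcode bits[31:24]=0x1c: andi/RI
  [23:20] rd=11 = r11
  [19:0] imm=332976 = $332976

andi r11, $332976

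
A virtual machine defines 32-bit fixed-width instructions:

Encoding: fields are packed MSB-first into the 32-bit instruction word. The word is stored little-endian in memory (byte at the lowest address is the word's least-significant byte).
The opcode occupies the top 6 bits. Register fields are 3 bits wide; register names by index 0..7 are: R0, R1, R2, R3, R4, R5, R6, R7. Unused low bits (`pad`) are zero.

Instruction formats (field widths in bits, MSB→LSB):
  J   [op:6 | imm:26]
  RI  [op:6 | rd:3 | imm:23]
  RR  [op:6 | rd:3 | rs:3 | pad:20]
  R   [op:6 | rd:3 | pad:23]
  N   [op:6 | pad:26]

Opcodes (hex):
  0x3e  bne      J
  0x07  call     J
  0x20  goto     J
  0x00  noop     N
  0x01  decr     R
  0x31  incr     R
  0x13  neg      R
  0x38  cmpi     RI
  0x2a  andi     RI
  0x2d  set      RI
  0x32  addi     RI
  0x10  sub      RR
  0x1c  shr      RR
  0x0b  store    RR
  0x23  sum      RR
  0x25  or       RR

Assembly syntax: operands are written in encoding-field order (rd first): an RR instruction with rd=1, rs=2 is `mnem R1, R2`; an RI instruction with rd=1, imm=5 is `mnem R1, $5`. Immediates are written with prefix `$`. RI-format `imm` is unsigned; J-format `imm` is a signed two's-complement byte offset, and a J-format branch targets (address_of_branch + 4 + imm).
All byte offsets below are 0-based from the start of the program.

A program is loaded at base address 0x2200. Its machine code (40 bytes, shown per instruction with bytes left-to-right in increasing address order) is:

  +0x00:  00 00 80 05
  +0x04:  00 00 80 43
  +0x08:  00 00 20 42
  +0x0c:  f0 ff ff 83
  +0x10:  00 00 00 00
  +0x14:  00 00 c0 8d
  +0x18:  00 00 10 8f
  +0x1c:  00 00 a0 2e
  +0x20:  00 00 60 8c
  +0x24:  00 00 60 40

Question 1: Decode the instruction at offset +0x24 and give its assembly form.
sub R0, R6

[24] 00 00 60 40 → 0x40600000
  top 6b → 0x10 → sub [RR]
  rd: (w>>23)&0x7=0x0 → R0
  rs: (w>>20)&0x7=0x6 → R6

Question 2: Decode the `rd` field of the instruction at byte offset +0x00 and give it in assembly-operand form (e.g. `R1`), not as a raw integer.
[00] 00 00 80 05 → 0x05800000
  opcode bits[31:26]=0x1: decr/R
  [25:23] rd=3 = R3

R3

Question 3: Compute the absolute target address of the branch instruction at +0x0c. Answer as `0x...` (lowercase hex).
0x2200

+0x0c: f0 ff ff 83 ⇒ word 0x83fffff0 (little)
  top 6b → 0x20 → goto [J]
  imm: (w>>0)&0x3ffffff=0x3fffff0 (s26→-16) → $-16
  target = base 0x2200 + off 0x0c + 4 + imm -16 = 0x2200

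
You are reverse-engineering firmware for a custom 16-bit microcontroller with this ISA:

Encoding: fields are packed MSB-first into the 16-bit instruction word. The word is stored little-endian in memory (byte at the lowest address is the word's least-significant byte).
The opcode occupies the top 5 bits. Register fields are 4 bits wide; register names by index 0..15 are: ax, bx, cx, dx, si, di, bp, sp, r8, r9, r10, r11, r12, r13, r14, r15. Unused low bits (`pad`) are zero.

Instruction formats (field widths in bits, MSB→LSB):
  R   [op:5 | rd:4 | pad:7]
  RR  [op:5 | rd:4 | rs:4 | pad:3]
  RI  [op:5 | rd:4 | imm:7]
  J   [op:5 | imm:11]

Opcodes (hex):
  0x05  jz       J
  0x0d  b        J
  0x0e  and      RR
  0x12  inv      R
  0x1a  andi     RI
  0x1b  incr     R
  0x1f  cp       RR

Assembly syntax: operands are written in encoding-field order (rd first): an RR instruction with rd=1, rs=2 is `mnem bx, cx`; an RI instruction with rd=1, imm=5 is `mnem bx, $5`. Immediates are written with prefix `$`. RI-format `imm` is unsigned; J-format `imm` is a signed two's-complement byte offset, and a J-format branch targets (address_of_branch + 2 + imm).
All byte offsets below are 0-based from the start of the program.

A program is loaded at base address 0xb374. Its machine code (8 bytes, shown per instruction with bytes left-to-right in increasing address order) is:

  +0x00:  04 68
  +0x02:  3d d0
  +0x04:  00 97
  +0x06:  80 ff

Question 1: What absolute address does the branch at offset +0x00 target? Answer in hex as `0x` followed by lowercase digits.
[00] 04 68 → 0x6804
  top 5b → 0xd → b [J]
  [10:0] imm=4 = $4
  target = base 0xb374 + off 0x00 + 2 + imm 4 = 0xb37a

0xb37a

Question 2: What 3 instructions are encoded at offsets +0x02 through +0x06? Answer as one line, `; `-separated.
andi ax, $61; inv r14; cp r15, ax

[02] 3d d0 → 0xd03d
  top 5b → 0x1a → andi [RI]
  [10:7] rd=0 = ax
  [6:0] imm=61 = $61
[04] 00 97 → 0x9700
  top 5b → 0x12 → inv [R]
  [10:7] rd=14 = r14
[06] 80 ff → 0xff80
  top 5b → 0x1f → cp [RR]
  [10:7] rd=15 = r15
  [6:3] rs=0 = ax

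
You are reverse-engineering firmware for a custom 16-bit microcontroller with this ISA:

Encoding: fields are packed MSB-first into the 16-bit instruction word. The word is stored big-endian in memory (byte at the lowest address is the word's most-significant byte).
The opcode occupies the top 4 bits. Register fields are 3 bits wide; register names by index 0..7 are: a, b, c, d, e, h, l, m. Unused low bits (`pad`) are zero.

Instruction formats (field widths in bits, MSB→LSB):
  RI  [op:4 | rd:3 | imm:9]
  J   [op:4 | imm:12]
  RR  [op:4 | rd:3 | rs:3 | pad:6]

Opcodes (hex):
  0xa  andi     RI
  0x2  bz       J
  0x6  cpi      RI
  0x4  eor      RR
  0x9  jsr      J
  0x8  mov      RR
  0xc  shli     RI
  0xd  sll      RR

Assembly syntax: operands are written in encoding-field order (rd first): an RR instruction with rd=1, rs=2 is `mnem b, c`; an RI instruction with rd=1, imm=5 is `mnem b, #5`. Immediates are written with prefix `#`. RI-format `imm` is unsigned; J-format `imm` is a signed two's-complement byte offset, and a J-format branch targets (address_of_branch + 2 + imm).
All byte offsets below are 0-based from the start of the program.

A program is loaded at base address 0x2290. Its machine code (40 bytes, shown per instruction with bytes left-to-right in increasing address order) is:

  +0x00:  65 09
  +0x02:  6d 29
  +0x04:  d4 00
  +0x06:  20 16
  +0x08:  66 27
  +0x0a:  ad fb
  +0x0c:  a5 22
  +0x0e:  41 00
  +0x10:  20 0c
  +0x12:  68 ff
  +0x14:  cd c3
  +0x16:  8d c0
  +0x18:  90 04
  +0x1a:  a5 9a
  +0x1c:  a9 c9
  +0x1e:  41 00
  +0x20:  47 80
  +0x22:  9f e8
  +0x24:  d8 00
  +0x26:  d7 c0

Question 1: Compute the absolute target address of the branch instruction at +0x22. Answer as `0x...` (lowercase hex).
+0x22: 9f e8 ⇒ word 0x9fe8 (big)
  op=0x9fe8>>12=0x9 ⇒ jsr (J)
  [11:0] imm=4072 (s12→-24) = #-24
  target = base 0x2290 + off 0x22 + 2 + imm -24 = 0x229c

0x229c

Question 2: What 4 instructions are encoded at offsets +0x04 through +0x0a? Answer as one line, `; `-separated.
[04] d4 00 → 0xd400
  top 4b → 0xd → sll [RR]
  rd@[11:9]=0x2 ⇒ c
  rs@[8:6]=0x0 ⇒ a
[06] 20 16 → 0x2016
  top 4b → 0x2 → bz [J]
  imm@[11:0]=0x16 ⇒ #22
[08] 66 27 → 0x6627
  top 4b → 0x6 → cpi [RI]
  rd@[11:9]=0x3 ⇒ d
  imm@[8:0]=0x27 ⇒ #39
[0a] ad fb → 0xadfb
  top 4b → 0xa → andi [RI]
  rd@[11:9]=0x6 ⇒ l
  imm@[8:0]=0x1fb ⇒ #507

sll c, a; bz #22; cpi d, #39; andi l, #507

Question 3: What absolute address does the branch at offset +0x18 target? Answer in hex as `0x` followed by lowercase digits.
off 0x18: read 90 04 as big → 0x9004
  opcode bits[15:12]=0x9: jsr/J
  [11:0] imm=4 = #4
  target = base 0x2290 + off 0x18 + 2 + imm 4 = 0x22ae

0x22ae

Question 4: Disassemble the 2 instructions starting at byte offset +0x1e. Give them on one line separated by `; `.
off 0x1e: read 41 00 as big → 0x4100
  op=0x4100>>12=0x4 ⇒ eor (RR)
  [11:9] rd=0 = a
  [8:6] rs=4 = e
off 0x20: read 47 80 as big → 0x4780
  op=0x4780>>12=0x4 ⇒ eor (RR)
  [11:9] rd=3 = d
  [8:6] rs=6 = l

eor a, e; eor d, l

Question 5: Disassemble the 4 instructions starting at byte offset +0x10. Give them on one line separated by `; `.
bz #12; cpi e, #255; shli l, #451; mov l, m

@+10  big-endian(20 0c) = 0x200c
  top 4b → 0x2 → bz [J]
  imm: (w>>0)&0xfff=0xc → #12
@+12  big-endian(68 ff) = 0x68ff
  top 4b → 0x6 → cpi [RI]
  rd: (w>>9)&0x7=0x4 → e
  imm: (w>>0)&0x1ff=0xff → #255
@+14  big-endian(cd c3) = 0xcdc3
  top 4b → 0xc → shli [RI]
  rd: (w>>9)&0x7=0x6 → l
  imm: (w>>0)&0x1ff=0x1c3 → #451
@+16  big-endian(8d c0) = 0x8dc0
  top 4b → 0x8 → mov [RR]
  rd: (w>>9)&0x7=0x6 → l
  rs: (w>>6)&0x7=0x7 → m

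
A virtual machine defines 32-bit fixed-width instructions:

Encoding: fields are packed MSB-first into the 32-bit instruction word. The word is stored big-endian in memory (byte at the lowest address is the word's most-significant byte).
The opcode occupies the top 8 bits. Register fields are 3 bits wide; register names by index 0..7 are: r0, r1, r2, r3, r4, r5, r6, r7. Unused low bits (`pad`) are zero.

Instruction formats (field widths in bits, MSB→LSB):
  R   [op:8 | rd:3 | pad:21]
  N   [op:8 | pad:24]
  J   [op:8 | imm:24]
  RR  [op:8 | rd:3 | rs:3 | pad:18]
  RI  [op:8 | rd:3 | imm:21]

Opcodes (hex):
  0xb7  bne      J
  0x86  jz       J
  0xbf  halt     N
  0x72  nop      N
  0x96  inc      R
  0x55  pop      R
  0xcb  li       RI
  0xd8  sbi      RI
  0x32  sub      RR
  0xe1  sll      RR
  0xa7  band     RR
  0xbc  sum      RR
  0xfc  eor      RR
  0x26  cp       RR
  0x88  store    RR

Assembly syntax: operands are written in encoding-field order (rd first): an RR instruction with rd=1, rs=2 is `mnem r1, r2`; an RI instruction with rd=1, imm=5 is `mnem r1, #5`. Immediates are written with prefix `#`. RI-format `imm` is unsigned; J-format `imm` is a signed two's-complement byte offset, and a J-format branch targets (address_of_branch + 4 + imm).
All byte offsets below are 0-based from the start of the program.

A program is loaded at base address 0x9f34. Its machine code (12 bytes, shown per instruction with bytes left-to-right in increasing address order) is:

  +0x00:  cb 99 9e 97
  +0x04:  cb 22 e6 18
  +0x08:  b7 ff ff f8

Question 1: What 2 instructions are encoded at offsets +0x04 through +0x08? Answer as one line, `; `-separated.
+0x04: cb 22 e6 18 ⇒ word 0xcb22e618 (big)
  op=0xcb22e618>>24=0xcb ⇒ li (RI)
  [23:21] rd=1 = r1
  [20:0] imm=189976 = #189976
+0x08: b7 ff ff f8 ⇒ word 0xb7fffff8 (big)
  op=0xb7fffff8>>24=0xb7 ⇒ bne (J)
  [23:0] imm=16777208 (s24→-8) = #-8

li r1, #189976; bne #-8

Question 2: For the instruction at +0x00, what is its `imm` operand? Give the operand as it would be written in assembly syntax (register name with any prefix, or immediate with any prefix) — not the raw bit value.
off 0x00: read cb 99 9e 97 as big → 0xcb999e97
  top 8b → 0xcb → li [RI]
  rd: (w>>21)&0x7=0x4 → r4
  imm: (w>>0)&0x1fffff=0x199e97 → #1678999

#1678999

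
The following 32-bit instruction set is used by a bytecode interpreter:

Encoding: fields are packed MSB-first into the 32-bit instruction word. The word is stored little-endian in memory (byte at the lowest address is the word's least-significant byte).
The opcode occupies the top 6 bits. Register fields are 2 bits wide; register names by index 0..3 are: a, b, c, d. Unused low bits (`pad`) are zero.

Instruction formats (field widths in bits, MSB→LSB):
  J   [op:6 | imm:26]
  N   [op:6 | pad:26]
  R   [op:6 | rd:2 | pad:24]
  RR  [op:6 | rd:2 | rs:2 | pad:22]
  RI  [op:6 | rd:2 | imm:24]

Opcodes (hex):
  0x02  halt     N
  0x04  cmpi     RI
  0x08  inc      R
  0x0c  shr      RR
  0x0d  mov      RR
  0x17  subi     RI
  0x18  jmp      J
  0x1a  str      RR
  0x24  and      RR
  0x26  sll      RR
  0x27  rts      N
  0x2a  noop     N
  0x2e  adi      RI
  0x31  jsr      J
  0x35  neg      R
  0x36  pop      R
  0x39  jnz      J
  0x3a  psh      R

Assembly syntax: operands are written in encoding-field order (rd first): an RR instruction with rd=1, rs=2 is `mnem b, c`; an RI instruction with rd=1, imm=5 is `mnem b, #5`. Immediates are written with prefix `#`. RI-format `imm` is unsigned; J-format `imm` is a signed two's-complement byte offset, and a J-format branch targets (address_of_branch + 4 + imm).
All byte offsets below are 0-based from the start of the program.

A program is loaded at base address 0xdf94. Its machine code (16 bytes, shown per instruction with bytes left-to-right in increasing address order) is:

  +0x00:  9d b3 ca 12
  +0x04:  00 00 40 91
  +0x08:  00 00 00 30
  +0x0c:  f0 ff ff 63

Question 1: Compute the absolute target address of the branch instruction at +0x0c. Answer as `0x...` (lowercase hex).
0xdf94

@+0c  little-endian(f0 ff ff 63) = 0x63fffff0
  top 6b → 0x18 → jmp [J]
  [25:0] imm=67108848 (s26→-16) = #-16
  target = base 0xdf94 + off 0x0c + 4 + imm -16 = 0xdf94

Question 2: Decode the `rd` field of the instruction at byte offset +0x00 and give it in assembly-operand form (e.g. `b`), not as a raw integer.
c

+0x00: 9d b3 ca 12 ⇒ word 0x12cab39d (little)
  top 6b → 0x4 → cmpi [RI]
  rd: (w>>24)&0x3=0x2 → c
  imm: (w>>0)&0xffffff=0xcab39d → #13284253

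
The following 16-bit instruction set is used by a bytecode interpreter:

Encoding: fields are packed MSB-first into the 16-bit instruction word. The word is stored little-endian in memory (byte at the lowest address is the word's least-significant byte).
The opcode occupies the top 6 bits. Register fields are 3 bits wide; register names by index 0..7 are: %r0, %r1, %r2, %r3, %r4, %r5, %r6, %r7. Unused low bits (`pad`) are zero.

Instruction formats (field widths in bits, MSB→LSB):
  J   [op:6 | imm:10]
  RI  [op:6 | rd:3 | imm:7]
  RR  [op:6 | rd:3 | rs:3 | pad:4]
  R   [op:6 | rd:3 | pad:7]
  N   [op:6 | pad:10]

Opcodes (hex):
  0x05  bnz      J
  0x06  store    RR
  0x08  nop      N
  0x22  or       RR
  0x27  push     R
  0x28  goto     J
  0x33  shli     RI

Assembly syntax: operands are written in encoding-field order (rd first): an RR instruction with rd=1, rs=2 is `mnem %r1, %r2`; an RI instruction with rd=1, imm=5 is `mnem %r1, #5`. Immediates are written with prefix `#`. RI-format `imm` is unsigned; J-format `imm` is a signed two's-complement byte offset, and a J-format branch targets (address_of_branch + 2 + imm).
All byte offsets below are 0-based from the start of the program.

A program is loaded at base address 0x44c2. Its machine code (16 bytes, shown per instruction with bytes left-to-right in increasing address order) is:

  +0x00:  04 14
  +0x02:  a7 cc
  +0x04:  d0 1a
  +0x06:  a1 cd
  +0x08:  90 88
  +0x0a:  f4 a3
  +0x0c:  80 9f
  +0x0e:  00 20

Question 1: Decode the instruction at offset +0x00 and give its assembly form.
+0x00: 04 14 ⇒ word 0x1404 (little)
  top 6b → 0x5 → bnz [J]
  imm: (w>>0)&0x3ff=0x4 → #4

bnz #4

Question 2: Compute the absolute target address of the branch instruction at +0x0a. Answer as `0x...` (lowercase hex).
0x44c2

[0a] f4 a3 → 0xa3f4
  op=0xa3f4>>10=0x28 ⇒ goto (J)
  [9:0] imm=1012 (s10→-12) = #-12
  target = base 0x44c2 + off 0x0a + 2 + imm -12 = 0x44c2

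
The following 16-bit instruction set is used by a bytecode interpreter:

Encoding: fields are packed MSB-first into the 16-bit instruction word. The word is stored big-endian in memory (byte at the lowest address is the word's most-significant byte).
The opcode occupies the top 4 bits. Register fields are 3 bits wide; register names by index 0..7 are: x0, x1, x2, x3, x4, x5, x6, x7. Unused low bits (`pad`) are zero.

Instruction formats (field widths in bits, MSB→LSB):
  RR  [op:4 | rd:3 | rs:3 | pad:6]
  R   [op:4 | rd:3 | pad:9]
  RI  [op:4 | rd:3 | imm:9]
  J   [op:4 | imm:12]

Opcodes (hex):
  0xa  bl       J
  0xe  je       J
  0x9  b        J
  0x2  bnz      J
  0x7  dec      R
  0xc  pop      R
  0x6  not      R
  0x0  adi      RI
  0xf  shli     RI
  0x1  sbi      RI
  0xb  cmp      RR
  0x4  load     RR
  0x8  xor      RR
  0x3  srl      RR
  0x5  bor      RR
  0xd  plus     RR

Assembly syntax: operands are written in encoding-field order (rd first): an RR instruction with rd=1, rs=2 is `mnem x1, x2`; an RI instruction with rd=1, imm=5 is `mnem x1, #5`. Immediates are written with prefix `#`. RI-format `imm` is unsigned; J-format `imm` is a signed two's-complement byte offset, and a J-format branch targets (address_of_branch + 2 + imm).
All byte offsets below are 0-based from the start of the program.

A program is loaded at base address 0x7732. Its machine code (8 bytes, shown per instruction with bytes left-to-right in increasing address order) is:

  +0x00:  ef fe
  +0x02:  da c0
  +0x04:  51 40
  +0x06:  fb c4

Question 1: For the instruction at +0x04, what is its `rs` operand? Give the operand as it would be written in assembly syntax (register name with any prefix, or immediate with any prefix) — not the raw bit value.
+0x04: 51 40 ⇒ word 0x5140 (big)
  top 4b → 0x5 → bor [RR]
  rd: (w>>9)&0x7=0x0 → x0
  rs: (w>>6)&0x7=0x5 → x5

x5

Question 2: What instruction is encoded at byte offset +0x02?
off 0x02: read da c0 as big → 0xdac0
  op=0xdac0>>12=0xd ⇒ plus (RR)
  rd: (w>>9)&0x7=0x5 → x5
  rs: (w>>6)&0x7=0x3 → x3

plus x5, x3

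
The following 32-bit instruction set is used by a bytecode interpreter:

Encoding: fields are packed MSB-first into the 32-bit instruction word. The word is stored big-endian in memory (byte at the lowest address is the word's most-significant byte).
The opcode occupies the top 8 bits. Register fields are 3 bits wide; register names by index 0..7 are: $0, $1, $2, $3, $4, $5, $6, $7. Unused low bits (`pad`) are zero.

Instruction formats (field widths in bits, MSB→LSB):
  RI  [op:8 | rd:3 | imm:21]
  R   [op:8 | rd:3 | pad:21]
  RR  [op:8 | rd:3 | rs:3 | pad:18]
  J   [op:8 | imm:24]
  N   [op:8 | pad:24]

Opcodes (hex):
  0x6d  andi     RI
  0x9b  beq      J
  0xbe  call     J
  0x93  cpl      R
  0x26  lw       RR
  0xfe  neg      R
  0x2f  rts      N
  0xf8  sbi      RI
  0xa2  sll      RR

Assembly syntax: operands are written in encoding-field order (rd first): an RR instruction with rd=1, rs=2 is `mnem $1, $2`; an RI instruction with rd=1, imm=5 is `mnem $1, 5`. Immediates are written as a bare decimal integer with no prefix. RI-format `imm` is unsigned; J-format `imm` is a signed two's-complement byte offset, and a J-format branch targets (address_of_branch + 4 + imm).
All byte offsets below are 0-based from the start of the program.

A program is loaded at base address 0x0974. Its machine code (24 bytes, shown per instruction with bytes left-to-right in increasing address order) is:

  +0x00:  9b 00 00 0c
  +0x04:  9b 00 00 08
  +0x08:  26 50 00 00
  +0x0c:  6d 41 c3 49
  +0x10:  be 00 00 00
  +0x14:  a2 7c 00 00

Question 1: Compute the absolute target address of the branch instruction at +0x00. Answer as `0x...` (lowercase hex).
0x0984

[00] 9b 00 00 0c → 0x9b00000c
  op=0x9b00000c>>24=0x9b ⇒ beq (J)
  imm@[23:0]=0xc ⇒ 12
  target = base 0x0974 + off 0x00 + 4 + imm 12 = 0x0984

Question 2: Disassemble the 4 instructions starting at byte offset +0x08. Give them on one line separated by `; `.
lw $2, $4; andi $2, 115529; call 0; sll $3, $7

off 0x08: read 26 50 00 00 as big → 0x26500000
  op=0x26500000>>24=0x26 ⇒ lw (RR)
  rd: (w>>21)&0x7=0x2 → $2
  rs: (w>>18)&0x7=0x4 → $4
off 0x0c: read 6d 41 c3 49 as big → 0x6d41c349
  op=0x6d41c349>>24=0x6d ⇒ andi (RI)
  rd: (w>>21)&0x7=0x2 → $2
  imm: (w>>0)&0x1fffff=0x1c349 → 115529
off 0x10: read be 00 00 00 as big → 0xbe000000
  op=0xbe000000>>24=0xbe ⇒ call (J)
  imm: (w>>0)&0xffffff=0x0 → 0
off 0x14: read a2 7c 00 00 as big → 0xa27c0000
  op=0xa27c0000>>24=0xa2 ⇒ sll (RR)
  rd: (w>>21)&0x7=0x3 → $3
  rs: (w>>18)&0x7=0x7 → $7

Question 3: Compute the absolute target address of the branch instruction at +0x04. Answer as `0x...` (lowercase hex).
0x0984

@+04  big-endian(9b 00 00 08) = 0x9b000008
  opcode bits[31:24]=0x9b: beq/J
  [23:0] imm=8 = 8
  target = base 0x0974 + off 0x04 + 4 + imm 8 = 0x0984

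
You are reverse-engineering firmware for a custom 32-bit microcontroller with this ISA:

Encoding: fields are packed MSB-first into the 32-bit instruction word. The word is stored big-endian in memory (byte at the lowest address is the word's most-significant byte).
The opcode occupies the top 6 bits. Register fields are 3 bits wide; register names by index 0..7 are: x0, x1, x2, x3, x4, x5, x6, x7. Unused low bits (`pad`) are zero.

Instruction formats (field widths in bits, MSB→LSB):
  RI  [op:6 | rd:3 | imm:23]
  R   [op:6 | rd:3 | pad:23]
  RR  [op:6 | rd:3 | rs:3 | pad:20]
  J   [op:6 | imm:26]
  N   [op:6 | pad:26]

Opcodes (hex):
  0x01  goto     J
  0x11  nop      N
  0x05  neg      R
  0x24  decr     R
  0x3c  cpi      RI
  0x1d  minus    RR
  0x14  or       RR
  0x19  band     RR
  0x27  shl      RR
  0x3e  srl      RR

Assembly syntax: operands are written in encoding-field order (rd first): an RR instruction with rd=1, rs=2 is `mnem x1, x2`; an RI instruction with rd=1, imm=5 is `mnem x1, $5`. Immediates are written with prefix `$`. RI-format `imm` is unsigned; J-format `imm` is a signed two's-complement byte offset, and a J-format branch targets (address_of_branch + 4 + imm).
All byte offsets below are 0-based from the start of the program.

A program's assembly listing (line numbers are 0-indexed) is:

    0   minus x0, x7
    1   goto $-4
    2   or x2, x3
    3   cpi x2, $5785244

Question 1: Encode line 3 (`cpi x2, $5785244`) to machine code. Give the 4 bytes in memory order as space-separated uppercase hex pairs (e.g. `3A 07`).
line 3 (cpi): pack op=0x3c:6|rd=2:3|imm=5785244:23 = 0xf158469c; big→ f1 58 46 9c

F1 58 46 9C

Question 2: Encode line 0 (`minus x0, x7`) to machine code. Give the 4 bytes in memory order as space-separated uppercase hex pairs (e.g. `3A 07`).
line 0 (minus): pack op=0x1d:6|rd=0:3|rs=7:3|pad=0:20 = 0x74700000; big→ 74 70 00 00

74 70 00 00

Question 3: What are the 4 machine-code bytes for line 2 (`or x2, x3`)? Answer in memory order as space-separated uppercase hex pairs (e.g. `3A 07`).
2. or fields op=0x14:6|rd=2:3|rs=3:3|pad=0:20 → word 51300000h → 51 30 00 00

51 30 00 00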